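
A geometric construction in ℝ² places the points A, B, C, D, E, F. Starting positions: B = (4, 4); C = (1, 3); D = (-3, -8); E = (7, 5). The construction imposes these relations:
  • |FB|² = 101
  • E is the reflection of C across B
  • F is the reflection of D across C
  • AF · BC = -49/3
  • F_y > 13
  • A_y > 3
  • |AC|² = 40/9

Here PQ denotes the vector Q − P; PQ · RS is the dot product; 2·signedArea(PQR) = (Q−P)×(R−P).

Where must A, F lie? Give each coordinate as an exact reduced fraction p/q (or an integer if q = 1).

A = (3, 11/3)
F = (5, 14)

1. F_x = 5  [F is the reflection of D across C]
2. F_y = 14  [F is the reflection of D across C]
   → F = (5, 14)
3. A_x = 3  [line 3·x + 1·y + -38/3 = 0 ∩ |AC|² = 40/9]
4. A_y = 11/3  [line 3·x + 1·y + -38/3 = 0 ∩ |AC|² = 40/9]
   → A = (3, 11/3)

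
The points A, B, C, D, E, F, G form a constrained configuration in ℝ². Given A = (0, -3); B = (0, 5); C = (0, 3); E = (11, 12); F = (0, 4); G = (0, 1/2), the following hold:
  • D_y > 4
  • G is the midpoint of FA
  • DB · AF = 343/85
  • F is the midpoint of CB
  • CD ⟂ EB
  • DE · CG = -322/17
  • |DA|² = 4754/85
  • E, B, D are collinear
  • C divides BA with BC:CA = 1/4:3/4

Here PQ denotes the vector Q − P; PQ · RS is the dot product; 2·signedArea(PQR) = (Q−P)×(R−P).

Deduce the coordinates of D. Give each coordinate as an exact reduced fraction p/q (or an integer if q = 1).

1. D_x = -77/85  [E, B, D are collinear ∩ CD ⟂ EB]
2. D_y = 376/85  [E, B, D are collinear ∩ CD ⟂ EB]
   → D = (-77/85, 376/85)

D = (-77/85, 376/85)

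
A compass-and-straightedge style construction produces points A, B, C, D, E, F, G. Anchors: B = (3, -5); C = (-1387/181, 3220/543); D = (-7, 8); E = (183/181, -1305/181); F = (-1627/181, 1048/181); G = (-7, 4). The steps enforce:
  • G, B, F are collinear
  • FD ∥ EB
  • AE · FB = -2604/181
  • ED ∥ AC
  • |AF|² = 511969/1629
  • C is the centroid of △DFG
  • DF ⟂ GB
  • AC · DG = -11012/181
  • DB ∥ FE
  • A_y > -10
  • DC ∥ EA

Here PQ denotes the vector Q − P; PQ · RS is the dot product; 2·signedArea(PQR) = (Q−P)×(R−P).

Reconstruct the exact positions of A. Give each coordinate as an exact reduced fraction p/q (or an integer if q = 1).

A = (63/181, -5039/543)

1. A_x = 63/181  [ED ∥ AC ∩ DC ∥ EA]
2. A_y = -5039/543  [ED ∥ AC ∩ DC ∥ EA]
   → A = (63/181, -5039/543)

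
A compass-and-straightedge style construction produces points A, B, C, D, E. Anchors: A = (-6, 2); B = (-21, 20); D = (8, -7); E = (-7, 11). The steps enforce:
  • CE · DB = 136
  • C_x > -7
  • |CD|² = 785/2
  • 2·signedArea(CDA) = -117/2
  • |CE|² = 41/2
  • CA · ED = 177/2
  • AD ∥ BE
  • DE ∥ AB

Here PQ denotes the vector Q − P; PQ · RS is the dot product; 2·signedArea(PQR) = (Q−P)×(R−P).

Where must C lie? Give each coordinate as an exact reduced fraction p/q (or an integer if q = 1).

C = (-13/2, 13/2)

1. C_x = -13/2  [CE · DB = 136 ∩ CA · ED = 177/2]
2. C_y = 13/2  [CE · DB = 136 ∩ CA · ED = 177/2]
   → C = (-13/2, 13/2)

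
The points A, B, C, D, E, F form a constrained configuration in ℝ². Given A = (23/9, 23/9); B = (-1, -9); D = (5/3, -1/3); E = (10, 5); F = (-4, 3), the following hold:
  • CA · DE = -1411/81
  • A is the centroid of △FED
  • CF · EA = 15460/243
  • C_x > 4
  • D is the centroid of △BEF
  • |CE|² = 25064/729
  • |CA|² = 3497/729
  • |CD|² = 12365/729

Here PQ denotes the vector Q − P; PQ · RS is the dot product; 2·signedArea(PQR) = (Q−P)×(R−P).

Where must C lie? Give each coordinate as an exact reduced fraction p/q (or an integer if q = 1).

C = (128/27, 65/27)

1. C_x = 128/27  [CA · DE = -1411/81 ∩ CF · EA = 15460/243]
2. C_y = 65/27  [CA · DE = -1411/81 ∩ CF · EA = 15460/243]
   → C = (128/27, 65/27)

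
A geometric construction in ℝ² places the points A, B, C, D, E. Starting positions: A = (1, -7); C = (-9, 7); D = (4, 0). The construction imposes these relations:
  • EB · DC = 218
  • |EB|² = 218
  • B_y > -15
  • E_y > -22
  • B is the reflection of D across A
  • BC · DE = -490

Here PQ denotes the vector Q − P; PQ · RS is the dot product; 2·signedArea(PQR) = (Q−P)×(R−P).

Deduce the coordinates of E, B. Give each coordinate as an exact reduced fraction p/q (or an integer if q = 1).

1. B_x = -2  [B is the reflection of D across A]
2. B_y = -14  [B is the reflection of D across A]
   → B = (-2, -14)
3. E_x = 11  [EB · DC = 218 ∩ BC · DE = -490]
4. E_y = -21  [EB · DC = 218 ∩ BC · DE = -490]
   → E = (11, -21)

B = (-2, -14)
E = (11, -21)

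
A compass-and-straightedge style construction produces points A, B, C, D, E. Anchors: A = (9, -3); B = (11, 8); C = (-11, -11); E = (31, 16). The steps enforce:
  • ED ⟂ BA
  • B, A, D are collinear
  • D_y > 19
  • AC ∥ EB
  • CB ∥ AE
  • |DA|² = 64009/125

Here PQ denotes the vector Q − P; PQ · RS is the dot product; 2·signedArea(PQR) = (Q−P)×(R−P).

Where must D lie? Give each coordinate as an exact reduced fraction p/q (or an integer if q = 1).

1. D_x = 1631/125  [B, A, D are collinear ∩ ED ⟂ BA]
2. D_y = 2408/125  [B, A, D are collinear ∩ ED ⟂ BA]
   → D = (1631/125, 2408/125)

D = (1631/125, 2408/125)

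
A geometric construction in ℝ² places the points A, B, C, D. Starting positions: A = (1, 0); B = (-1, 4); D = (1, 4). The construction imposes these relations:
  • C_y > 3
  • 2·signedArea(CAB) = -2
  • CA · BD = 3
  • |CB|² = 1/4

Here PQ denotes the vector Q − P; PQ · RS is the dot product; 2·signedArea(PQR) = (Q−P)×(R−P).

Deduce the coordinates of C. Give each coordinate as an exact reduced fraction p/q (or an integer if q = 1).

C = (-1/2, 4)

1. C_x = -1/2  [2·signedArea(CAB) = -2 ∩ CA · BD = 3]
2. C_y = 4  [2·signedArea(CAB) = -2 ∩ CA · BD = 3]
   → C = (-1/2, 4)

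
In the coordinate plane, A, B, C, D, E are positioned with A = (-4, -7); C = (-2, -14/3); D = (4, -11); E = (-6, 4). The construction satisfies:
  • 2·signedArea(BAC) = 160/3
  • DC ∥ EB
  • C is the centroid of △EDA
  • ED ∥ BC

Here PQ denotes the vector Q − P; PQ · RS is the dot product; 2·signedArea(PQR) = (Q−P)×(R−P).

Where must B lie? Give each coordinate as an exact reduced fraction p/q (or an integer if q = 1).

B = (-12, 31/3)

1. B_x = -12  [ED ∥ BC ∩ DC ∥ EB]
2. B_y = 31/3  [ED ∥ BC ∩ DC ∥ EB]
   → B = (-12, 31/3)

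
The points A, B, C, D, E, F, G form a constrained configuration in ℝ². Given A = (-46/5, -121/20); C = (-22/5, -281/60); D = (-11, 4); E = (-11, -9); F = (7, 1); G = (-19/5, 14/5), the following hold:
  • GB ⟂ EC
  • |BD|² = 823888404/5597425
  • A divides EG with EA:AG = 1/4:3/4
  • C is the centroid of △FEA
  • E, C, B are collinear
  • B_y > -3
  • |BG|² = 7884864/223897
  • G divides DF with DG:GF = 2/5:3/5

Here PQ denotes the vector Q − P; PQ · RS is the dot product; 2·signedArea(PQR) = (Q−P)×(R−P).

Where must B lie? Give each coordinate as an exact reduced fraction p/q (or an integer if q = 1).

B = (-617683/1119485, -2425282/1119485)

1. B_x = -617683/1119485  [E, C, B are collinear ∩ GB ⟂ EC]
2. B_y = -2425282/1119485  [E, C, B are collinear ∩ GB ⟂ EC]
   → B = (-617683/1119485, -2425282/1119485)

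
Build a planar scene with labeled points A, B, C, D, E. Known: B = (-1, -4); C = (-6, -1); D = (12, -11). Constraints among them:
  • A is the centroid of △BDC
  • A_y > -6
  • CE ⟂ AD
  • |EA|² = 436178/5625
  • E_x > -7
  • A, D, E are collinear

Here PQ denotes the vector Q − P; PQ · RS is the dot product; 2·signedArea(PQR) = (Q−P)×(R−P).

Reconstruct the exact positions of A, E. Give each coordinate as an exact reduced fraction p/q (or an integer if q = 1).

1. A_x = 5/3  [A is the centroid of △BDC]
2. A_y = -16/3  [A is the centroid of △BDC]
   → A = (5/3, -16/3)
3. E_x = -3784/625  [A, D, E are collinear ∩ CE ⟂ AD]
4. E_y = -687/625  [A, D, E are collinear ∩ CE ⟂ AD]
   → E = (-3784/625, -687/625)

A = (5/3, -16/3)
E = (-3784/625, -687/625)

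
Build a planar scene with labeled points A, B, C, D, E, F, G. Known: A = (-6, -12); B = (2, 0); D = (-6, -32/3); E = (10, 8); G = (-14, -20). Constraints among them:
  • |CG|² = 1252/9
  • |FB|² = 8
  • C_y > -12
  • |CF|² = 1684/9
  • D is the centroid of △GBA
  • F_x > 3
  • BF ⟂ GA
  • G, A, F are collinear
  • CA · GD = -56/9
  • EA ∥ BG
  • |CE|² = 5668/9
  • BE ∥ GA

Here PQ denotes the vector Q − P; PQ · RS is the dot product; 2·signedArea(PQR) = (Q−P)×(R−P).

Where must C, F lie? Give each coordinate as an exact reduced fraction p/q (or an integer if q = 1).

C = (-6, -34/3)
F = (4, -2)

1. F_x = 4  [G, A, F are collinear ∩ BF ⟂ GA]
2. F_y = -2  [G, A, F are collinear ∩ BF ⟂ GA]
   → F = (4, -2)
3. C_x = -6  [line -8·x + -28/3·y + -1384/9 = 0 ∩ |CF|² = 1684/9]
4. C_y = -34/3  [line -8·x + -28/3·y + -1384/9 = 0 ∩ |CF|² = 1684/9]
   → C = (-6, -34/3)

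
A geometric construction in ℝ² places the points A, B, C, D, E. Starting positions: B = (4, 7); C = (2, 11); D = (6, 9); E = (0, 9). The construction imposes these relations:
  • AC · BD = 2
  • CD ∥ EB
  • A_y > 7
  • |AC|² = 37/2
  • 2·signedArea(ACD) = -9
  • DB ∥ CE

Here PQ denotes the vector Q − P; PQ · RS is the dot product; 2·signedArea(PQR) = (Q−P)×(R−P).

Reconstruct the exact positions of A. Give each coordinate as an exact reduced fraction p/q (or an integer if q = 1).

1. A_x = 9/2  [AC · BD = 2 ∩ 2·signedArea(ACD) = -9]
2. A_y = 15/2  [AC · BD = 2 ∩ 2·signedArea(ACD) = -9]
   → A = (9/2, 15/2)

A = (9/2, 15/2)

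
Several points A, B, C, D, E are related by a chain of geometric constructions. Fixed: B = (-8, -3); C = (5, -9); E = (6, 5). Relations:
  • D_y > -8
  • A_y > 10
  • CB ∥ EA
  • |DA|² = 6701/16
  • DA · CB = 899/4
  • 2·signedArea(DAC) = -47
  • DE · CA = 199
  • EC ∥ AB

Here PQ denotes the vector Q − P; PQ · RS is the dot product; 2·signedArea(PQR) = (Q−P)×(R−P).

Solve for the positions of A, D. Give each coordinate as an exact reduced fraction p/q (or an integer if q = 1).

1. A_x = -7  [EC ∥ AB ∩ CB ∥ EA]
2. A_y = 11  [EC ∥ AB ∩ CB ∥ EA]
   → A = (-7, 11)
3. D_x = 7/4  [DA · CB = 899/4 ∩ 2·signedArea(DAC) = -47]
4. D_y = -15/2  [DA · CB = 899/4 ∩ 2·signedArea(DAC) = -47]
   → D = (7/4, -15/2)

A = (-7, 11)
D = (7/4, -15/2)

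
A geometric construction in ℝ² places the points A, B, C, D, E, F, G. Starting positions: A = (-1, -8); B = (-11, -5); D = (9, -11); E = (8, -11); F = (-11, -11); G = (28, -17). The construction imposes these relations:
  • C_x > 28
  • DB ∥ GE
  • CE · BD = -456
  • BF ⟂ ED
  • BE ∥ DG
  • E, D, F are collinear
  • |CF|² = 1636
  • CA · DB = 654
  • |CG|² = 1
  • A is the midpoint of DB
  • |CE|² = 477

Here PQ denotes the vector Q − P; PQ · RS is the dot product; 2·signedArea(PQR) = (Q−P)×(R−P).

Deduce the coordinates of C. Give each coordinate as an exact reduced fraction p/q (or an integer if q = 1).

1. C_x = 29  [line -20·x + 6·y + 682 = 0 ∩ |CF|² = 1636]
2. C_y = -17  [line -20·x + 6·y + 682 = 0 ∩ |CF|² = 1636]
   → C = (29, -17)

C = (29, -17)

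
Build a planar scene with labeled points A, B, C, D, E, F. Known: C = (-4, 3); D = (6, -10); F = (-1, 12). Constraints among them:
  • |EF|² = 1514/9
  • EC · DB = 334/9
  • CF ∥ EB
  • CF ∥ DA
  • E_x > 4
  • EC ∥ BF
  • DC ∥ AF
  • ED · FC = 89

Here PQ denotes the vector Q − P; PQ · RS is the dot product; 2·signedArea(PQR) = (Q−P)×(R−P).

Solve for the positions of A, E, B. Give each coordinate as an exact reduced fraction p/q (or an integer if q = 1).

A = (9, -1)
B = (23/3, 28/3)
E = (14/3, 1/3)

1. A_x = 9  [DC ∥ AF ∩ CF ∥ DA]
2. A_y = -1  [DC ∥ AF ∩ CF ∥ DA]
   → A = (9, -1)
3. E_x = 14/3  [line 3·x + 9·y + -17 = 0 ∩ |EF|² = 1514/9]
4. E_y = 1/3  [line 3·x + 9·y + -17 = 0 ∩ |EF|² = 1514/9]
   → E = (14/3, 1/3)
5. B_x = 23/3  [EC · DB = 334/9 ∩ EC ∥ BF]
6. B_y = 28/3  [EC · DB = 334/9 ∩ EC ∥ BF]
   → B = (23/3, 28/3)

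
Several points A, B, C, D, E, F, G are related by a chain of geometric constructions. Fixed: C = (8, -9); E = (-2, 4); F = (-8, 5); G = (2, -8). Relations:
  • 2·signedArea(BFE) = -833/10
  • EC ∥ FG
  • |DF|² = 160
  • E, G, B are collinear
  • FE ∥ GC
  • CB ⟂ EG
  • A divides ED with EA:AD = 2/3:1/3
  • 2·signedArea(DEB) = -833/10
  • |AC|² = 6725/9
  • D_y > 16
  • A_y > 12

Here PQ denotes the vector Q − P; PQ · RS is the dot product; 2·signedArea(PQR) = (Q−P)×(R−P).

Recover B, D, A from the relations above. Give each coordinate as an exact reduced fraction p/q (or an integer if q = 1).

A = (-26/3, 38/3)
B = (29/10, -107/10)
D = (-12, 17)

1. B_x = 29/10  [E, G, B are collinear ∩ CB ⟂ EG]
2. B_y = -107/10  [E, G, B are collinear ∩ CB ⟂ EG]
   → B = (29/10, -107/10)
3. D_x = -12  [line 147/10·x + 49/10·y + 931/10 = 0 ∩ |DF|² = 160]
4. D_y = 17  [line 147/10·x + 49/10·y + 931/10 = 0 ∩ |DF|² = 160]
   → D = (-12, 17)
5. A_x = -26/3  [A divides ED with EA:AD = 2/3:1/3]
6. A_y = 38/3  [A divides ED with EA:AD = 2/3:1/3]
   → A = (-26/3, 38/3)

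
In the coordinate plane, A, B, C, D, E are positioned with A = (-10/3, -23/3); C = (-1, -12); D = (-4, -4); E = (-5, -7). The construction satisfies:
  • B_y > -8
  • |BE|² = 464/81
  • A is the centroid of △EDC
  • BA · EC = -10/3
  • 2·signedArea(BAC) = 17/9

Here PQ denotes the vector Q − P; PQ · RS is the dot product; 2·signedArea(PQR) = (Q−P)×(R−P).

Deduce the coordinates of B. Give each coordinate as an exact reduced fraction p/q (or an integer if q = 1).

B = (-25/9, -71/9)

1. B_x = -25/9  [2·signedArea(BAC) = 17/9 ∩ BA · EC = -10/3]
2. B_y = -71/9  [2·signedArea(BAC) = 17/9 ∩ BA · EC = -10/3]
   → B = (-25/9, -71/9)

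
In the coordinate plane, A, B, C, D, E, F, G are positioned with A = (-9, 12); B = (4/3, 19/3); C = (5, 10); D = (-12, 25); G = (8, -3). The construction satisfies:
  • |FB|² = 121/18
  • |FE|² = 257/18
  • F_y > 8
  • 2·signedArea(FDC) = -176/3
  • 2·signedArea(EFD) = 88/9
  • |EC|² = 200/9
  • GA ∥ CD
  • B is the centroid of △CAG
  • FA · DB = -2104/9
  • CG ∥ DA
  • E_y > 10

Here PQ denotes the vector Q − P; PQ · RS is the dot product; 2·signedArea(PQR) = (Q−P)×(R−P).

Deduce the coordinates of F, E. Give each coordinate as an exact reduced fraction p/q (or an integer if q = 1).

E = (1/3, 32/3)
F = (19/6, 49/6)

1. F_x = 19/6  [2·signedArea(FDC) = -176/3 ∩ FA · DB = -2104/9]
2. F_y = 49/6  [2·signedArea(FDC) = -176/3 ∩ FA · DB = -2104/9]
   → F = (19/6, 49/6)
3. E_x = 1/3  [line -101/6·x + -91/6·y + 3013/18 = 0 ∩ |FE|² = 257/18]
4. E_y = 32/3  [line -101/6·x + -91/6·y + 3013/18 = 0 ∩ |FE|² = 257/18]
   → E = (1/3, 32/3)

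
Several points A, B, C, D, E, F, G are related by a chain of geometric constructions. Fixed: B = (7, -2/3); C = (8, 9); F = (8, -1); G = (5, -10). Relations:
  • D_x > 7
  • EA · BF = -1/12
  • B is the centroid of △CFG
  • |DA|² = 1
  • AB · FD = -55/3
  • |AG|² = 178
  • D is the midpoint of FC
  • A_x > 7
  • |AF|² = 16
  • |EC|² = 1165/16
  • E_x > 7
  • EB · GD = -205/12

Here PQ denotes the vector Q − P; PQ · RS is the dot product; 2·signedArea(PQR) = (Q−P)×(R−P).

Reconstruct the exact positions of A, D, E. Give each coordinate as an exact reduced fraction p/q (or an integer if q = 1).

1. D_x = 8  [D is the midpoint of FC]
2. D_y = 4  [D is the midpoint of FC]
   → D = (8, 4)
3. E_x = 29/4  [line -3·x + -14·y + 115/4 = 0 ∩ |EC|² = 1165/16]
4. E_y = 1/2  [line -3·x + -14·y + 115/4 = 0 ∩ |EC|² = 1165/16]
   → E = (29/4, 1/2)
5. A_x = 8  [AB · FD = -55/3 ∩ EA · BF = -1/12]
6. A_y = 3  [AB · FD = -55/3 ∩ EA · BF = -1/12]
   → A = (8, 3)

A = (8, 3)
D = (8, 4)
E = (29/4, 1/2)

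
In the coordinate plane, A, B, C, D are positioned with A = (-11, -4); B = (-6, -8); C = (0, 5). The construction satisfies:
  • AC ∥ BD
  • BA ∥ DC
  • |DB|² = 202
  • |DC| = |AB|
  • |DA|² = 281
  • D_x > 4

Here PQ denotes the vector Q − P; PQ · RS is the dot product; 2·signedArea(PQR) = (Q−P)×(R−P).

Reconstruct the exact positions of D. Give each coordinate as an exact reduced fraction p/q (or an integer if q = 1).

D = (5, 1)

1. D_x = 5  [BA ∥ DC ∩ AC ∥ BD]
2. D_y = 1  [BA ∥ DC ∩ AC ∥ BD]
   → D = (5, 1)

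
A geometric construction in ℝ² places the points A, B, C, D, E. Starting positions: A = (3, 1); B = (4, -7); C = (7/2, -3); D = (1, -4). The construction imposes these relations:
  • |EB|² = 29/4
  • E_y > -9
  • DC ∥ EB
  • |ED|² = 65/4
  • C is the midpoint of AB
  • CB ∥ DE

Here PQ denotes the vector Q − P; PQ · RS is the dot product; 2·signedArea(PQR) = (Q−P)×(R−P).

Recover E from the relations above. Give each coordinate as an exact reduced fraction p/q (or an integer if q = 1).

E = (3/2, -8)

1. E_x = 3/2  [DC ∥ EB ∩ CB ∥ DE]
2. E_y = -8  [DC ∥ EB ∩ CB ∥ DE]
   → E = (3/2, -8)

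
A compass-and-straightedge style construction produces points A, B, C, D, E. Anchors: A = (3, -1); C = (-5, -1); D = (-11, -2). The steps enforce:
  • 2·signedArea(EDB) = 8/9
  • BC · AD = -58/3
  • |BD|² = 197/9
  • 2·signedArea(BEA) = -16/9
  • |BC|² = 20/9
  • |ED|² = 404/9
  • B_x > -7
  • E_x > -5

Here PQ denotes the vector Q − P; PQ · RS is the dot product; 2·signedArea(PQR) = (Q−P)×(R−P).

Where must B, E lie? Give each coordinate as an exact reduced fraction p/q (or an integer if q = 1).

1. B_x = -19/3  [line 14·x + 1·y + 271/3 = 0 ∩ |BD|² = 197/9]
2. B_y = -5/3  [line 14·x + 1·y + 271/3 = 0 ∩ |BD|² = 197/9]
   → B = (-19/3, -5/3)
3. E_x = -13/3  [line -1/3·x + 14/3·y + 43/9 = 0 ∩ |ED|² = 404/9]
4. E_y = -4/3  [line -1/3·x + 14/3·y + 43/9 = 0 ∩ |ED|² = 404/9]
   → E = (-13/3, -4/3)

B = (-19/3, -5/3)
E = (-13/3, -4/3)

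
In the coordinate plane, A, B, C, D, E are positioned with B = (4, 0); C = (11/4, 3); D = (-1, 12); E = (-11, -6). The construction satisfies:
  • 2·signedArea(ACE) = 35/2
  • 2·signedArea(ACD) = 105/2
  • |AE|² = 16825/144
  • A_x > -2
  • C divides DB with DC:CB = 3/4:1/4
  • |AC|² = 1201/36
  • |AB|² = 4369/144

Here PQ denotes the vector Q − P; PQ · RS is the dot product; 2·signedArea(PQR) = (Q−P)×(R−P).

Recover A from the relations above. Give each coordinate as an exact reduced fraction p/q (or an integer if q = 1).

A = (-17/12, -1)

1. A_x = -17/12  [2·signedArea(ACD) = 105/2 ∩ 2·signedArea(ACE) = 35/2]
2. A_y = -1  [2·signedArea(ACD) = 105/2 ∩ 2·signedArea(ACE) = 35/2]
   → A = (-17/12, -1)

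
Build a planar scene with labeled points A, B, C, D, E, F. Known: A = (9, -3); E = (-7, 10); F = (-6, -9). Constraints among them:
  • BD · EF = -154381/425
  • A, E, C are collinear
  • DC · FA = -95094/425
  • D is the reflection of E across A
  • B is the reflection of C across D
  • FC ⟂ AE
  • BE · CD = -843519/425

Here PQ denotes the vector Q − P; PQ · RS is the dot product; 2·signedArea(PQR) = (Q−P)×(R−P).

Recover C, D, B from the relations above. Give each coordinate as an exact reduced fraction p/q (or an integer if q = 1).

B = (20017/425, -14431/425)
C = (1233/425, 831/425)
D = (25, -16)

1. C_x = 1233/425  [A, E, C are collinear ∩ FC ⟂ AE]
2. C_y = 831/425  [A, E, C are collinear ∩ FC ⟂ AE]
   → C = (1233/425, 831/425)
3. D_x = 25  [D is the reflection of E across A]
4. D_y = -16  [D is the reflection of E across A]
   → D = (25, -16)
5. B_x = 20017/425  [B is the reflection of C across D]
6. B_y = -14431/425  [B is the reflection of C across D]
   → B = (20017/425, -14431/425)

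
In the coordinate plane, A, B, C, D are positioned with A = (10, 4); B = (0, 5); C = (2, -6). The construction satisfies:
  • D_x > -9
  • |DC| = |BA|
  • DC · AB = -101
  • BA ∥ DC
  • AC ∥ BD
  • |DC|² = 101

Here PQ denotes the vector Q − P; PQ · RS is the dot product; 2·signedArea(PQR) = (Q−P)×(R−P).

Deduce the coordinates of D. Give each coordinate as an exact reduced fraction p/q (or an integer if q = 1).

1. D_x = -8  [BA ∥ DC ∩ AC ∥ BD]
2. D_y = -5  [BA ∥ DC ∩ AC ∥ BD]
   → D = (-8, -5)

D = (-8, -5)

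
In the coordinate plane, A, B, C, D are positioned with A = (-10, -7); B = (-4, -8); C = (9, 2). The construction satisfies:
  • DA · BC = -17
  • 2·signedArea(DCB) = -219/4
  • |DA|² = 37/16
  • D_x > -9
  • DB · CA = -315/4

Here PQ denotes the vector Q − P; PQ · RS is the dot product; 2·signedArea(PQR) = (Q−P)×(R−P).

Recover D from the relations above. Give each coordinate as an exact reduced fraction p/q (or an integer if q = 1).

1. D_x = -17/2  [DA · BC = -17 ∩ 2·signedArea(DCB) = -219/4]
2. D_y = -29/4  [DA · BC = -17 ∩ 2·signedArea(DCB) = -219/4]
   → D = (-17/2, -29/4)

D = (-17/2, -29/4)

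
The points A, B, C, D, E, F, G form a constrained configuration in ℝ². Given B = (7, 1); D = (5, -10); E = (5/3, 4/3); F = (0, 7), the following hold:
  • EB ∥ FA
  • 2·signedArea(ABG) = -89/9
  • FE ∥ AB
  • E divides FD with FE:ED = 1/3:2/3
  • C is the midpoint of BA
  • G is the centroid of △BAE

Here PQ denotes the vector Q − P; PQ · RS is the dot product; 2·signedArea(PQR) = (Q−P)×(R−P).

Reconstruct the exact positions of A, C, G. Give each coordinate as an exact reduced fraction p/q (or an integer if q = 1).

1. A_x = 16/3  [FE ∥ AB ∩ EB ∥ FA]
2. A_y = 20/3  [FE ∥ AB ∩ EB ∥ FA]
   → A = (16/3, 20/3)
3. C_x = 37/6  [C is the midpoint of BA]
4. C_y = 23/6  [C is the midpoint of BA]
   → C = (37/6, 23/6)
5. G_x = 14/3  [G is the centroid of △BAE]
6. G_y = 3  [G is the centroid of △BAE]
   → G = (14/3, 3)

A = (16/3, 20/3)
C = (37/6, 23/6)
G = (14/3, 3)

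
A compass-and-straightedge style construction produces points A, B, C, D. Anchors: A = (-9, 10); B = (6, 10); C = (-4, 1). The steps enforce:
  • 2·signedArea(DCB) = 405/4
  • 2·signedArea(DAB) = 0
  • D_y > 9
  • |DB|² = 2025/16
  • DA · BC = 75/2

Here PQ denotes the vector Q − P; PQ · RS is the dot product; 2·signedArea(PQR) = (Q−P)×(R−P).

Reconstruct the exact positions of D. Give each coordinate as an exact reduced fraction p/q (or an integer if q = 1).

1. D_x = -21/4  [2·signedArea(DAB) = 0 ∩ 2·signedArea(DCB) = 405/4]
2. D_y = 10  [2·signedArea(DAB) = 0 ∩ 2·signedArea(DCB) = 405/4]
   → D = (-21/4, 10)

D = (-21/4, 10)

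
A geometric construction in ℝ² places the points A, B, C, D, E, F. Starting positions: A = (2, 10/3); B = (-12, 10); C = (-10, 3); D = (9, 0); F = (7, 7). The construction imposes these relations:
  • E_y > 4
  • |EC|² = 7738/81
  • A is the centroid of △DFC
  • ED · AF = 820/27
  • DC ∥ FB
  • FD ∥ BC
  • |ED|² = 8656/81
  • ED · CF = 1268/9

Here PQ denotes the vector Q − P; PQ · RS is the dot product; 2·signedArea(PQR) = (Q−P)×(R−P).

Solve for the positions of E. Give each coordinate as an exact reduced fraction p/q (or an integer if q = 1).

E = (-1/3, 40/9)

1. E_x = -1/3  [ED · CF = 1268/9 ∩ ED · AF = 820/27]
2. E_y = 40/9  [ED · CF = 1268/9 ∩ ED · AF = 820/27]
   → E = (-1/3, 40/9)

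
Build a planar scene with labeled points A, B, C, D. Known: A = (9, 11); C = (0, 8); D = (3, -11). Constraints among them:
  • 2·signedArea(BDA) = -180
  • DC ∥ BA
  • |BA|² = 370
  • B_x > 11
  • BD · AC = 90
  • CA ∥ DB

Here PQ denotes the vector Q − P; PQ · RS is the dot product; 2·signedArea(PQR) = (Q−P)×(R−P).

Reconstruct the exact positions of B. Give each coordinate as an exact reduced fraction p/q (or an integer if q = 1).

B = (12, -8)

1. B_x = 12  [DC ∥ BA ∩ CA ∥ DB]
2. B_y = -8  [DC ∥ BA ∩ CA ∥ DB]
   → B = (12, -8)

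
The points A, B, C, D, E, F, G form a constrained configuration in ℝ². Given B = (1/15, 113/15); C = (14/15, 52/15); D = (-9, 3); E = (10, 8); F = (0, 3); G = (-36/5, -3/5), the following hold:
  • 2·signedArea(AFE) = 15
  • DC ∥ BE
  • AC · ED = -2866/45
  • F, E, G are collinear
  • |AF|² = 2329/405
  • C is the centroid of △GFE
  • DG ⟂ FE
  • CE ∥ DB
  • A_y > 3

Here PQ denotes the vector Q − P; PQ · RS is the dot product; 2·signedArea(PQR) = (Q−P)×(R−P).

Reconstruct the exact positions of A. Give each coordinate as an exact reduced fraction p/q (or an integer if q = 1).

1. A_x = -107/45  [AC · ED = -2866/45 ∩ 2·signedArea(AFE) = 15]
2. A_y = 149/45  [AC · ED = -2866/45 ∩ 2·signedArea(AFE) = 15]
   → A = (-107/45, 149/45)

A = (-107/45, 149/45)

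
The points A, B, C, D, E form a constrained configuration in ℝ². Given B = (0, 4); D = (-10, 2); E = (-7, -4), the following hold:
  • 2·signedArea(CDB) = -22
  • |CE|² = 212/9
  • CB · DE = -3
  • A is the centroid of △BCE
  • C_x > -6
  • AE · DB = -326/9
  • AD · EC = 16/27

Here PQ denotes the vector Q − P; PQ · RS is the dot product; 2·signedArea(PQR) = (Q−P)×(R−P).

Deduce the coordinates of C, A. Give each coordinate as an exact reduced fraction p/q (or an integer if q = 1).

1. C_x = -17/3  [CB · DE = -3 ∩ 2·signedArea(CDB) = -22]
2. C_y = 2/3  [CB · DE = -3 ∩ 2·signedArea(CDB) = -22]
   → C = (-17/3, 2/3)
3. A_x = -38/9  [A is the centroid of △BCE]
4. A_y = 2/9  [A is the centroid of △BCE]
   → A = (-38/9, 2/9)

A = (-38/9, 2/9)
C = (-17/3, 2/3)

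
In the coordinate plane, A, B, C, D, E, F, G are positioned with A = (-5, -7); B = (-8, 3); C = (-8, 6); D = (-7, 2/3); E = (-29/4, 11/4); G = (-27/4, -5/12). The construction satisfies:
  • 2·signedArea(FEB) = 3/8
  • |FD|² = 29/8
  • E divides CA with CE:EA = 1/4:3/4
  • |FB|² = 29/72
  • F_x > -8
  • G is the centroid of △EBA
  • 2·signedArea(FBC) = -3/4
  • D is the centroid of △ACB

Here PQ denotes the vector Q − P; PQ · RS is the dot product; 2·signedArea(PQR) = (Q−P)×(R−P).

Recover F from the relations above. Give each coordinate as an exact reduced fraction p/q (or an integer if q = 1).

1. F_x = -31/4  [2·signedArea(FBC) = -3/4 ∩ 2·signedArea(FEB) = 3/8]
2. F_y = 29/12  [2·signedArea(FBC) = -3/4 ∩ 2·signedArea(FEB) = 3/8]
   → F = (-31/4, 29/12)

F = (-31/4, 29/12)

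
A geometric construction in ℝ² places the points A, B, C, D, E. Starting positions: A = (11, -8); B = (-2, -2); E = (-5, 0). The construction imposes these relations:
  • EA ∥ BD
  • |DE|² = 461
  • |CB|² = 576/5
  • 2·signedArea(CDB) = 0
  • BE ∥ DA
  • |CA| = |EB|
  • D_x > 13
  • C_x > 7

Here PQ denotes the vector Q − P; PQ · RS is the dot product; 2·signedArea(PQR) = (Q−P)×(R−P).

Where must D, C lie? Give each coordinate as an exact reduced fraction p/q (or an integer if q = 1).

C = (38/5, -34/5)
D = (14, -10)

1. D_x = 14  [BE ∥ DA ∩ EA ∥ BD]
2. D_y = -10  [BE ∥ DA ∩ EA ∥ BD]
   → D = (14, -10)
3. C_x = 38/5  [line -8·x + -16·y + -48 = 0 ∩ |CB|² = 576/5]
4. C_y = -34/5  [line -8·x + -16·y + -48 = 0 ∩ |CB|² = 576/5]
   → C = (38/5, -34/5)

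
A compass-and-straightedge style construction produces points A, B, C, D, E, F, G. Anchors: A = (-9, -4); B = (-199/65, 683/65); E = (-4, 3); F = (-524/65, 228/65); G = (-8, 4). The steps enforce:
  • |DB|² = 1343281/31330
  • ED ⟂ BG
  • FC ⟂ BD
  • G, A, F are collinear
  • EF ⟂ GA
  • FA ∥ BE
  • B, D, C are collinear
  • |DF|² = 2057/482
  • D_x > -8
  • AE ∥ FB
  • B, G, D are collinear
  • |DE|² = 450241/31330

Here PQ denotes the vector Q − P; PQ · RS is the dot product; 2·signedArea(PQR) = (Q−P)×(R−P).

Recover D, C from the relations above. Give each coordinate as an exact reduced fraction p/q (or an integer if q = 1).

1. D_x = -219931/31330  [B, G, D are collinear ∩ ED ⟂ BG]
2. D_y = 165787/31330  [B, G, D are collinear ∩ ED ⟂ BG]
   → D = (-219931/31330, 165787/31330)
3. C_x = -129386/15665  [B, D, C are collinear ∩ FC ⟂ BD]
4. C_y = 57302/15665  [B, D, C are collinear ∩ FC ⟂ BD]
   → C = (-129386/15665, 57302/15665)

C = (-129386/15665, 57302/15665)
D = (-219931/31330, 165787/31330)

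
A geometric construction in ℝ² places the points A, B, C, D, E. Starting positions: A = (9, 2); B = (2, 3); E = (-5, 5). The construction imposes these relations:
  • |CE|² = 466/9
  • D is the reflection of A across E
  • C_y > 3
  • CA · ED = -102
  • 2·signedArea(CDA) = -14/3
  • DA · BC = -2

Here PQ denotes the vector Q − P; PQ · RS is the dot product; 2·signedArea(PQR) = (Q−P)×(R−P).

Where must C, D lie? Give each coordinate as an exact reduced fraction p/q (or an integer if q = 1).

1. D_x = -19  [D is the reflection of A across E]
2. D_y = 8  [D is the reflection of A across E]
   → D = (-19, 8)
3. C_x = 2  [CA · ED = -102 ∩ 2·signedArea(CDA) = -14/3]
4. C_y = 10/3  [CA · ED = -102 ∩ 2·signedArea(CDA) = -14/3]
   → C = (2, 10/3)

C = (2, 10/3)
D = (-19, 8)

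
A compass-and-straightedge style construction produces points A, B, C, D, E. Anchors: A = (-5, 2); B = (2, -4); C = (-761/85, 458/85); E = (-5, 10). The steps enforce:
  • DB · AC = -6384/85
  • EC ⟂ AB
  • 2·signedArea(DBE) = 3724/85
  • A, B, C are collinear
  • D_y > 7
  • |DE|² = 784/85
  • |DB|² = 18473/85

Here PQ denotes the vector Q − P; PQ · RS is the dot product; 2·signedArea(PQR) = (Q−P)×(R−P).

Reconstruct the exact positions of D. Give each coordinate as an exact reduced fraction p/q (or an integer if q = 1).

D = (-593/85, 654/85)

1. D_x = -593/85  [2·signedArea(DBE) = 3724/85 ∩ DB · AC = -6384/85]
2. D_y = 654/85  [2·signedArea(DBE) = 3724/85 ∩ DB · AC = -6384/85]
   → D = (-593/85, 654/85)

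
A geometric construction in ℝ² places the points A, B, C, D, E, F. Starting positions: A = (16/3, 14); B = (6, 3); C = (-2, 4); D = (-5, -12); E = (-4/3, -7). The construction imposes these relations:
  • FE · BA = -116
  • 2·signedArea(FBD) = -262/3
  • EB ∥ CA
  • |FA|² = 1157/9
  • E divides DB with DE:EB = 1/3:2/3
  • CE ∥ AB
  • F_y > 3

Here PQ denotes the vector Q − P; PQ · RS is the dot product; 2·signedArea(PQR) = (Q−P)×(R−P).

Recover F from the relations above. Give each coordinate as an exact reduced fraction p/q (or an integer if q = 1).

F = (2/3, 11/3)

1. F_x = 2/3  [2·signedArea(FBD) = -262/3 ∩ FE · BA = -116]
2. F_y = 11/3  [2·signedArea(FBD) = -262/3 ∩ FE · BA = -116]
   → F = (2/3, 11/3)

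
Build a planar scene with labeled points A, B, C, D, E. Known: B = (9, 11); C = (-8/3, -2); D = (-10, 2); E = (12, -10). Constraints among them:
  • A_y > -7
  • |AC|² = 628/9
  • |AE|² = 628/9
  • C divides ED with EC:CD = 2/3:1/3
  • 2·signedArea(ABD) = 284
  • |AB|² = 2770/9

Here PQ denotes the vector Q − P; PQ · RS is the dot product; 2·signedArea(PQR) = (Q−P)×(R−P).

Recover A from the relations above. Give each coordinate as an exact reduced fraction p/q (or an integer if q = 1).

A = (14/3, -6)

1. A_x = 14/3  [line 9·x + -19·y + -156 = 0 ∩ |AC|² = 628/9]
2. A_y = -6  [line 9·x + -19·y + -156 = 0 ∩ |AC|² = 628/9]
   → A = (14/3, -6)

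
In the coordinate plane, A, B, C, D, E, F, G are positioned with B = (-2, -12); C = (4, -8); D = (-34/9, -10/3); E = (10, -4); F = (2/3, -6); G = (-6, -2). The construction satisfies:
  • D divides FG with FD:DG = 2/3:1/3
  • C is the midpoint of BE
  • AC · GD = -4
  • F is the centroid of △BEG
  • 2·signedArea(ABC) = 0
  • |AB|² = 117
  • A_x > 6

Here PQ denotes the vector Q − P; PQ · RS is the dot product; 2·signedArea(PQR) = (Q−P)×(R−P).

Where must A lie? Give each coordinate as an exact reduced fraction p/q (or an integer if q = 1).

1. A_x = 7  [2·signedArea(ABC) = 0 ∩ AC · GD = -4]
2. A_y = -6  [2·signedArea(ABC) = 0 ∩ AC · GD = -4]
   → A = (7, -6)

A = (7, -6)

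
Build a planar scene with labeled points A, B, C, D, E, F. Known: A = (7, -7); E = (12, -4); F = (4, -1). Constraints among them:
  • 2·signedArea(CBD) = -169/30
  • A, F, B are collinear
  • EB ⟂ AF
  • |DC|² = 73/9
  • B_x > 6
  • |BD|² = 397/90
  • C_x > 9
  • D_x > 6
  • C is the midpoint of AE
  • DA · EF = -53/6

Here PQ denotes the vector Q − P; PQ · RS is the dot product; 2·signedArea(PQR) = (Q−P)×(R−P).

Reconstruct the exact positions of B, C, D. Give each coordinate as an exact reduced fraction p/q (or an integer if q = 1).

1. B_x = 34/5  [A, F, B are collinear ∩ EB ⟂ AF]
2. B_y = -33/5  [A, F, B are collinear ∩ EB ⟂ AF]
   → B = (34/5, -33/5)
3. C_x = 19/2  [C is the midpoint of AE]
4. C_y = -11/2  [C is the midpoint of AE]
   → C = (19/2, -11/2)
5. D_x = 41/6  [DA · EF = -53/6 ∩ 2·signedArea(CBD) = -169/30]
6. D_y = -9/2  [DA · EF = -53/6 ∩ 2·signedArea(CBD) = -169/30]
   → D = (41/6, -9/2)

B = (34/5, -33/5)
C = (19/2, -11/2)
D = (41/6, -9/2)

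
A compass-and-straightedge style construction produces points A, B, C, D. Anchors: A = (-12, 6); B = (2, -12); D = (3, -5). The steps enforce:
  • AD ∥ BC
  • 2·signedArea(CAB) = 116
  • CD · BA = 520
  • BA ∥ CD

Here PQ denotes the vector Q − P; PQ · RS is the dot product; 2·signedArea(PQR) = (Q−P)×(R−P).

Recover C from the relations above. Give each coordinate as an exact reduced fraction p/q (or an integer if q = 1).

1. C_x = 17  [BA ∥ CD ∩ AD ∥ BC]
2. C_y = -23  [BA ∥ CD ∩ AD ∥ BC]
   → C = (17, -23)

C = (17, -23)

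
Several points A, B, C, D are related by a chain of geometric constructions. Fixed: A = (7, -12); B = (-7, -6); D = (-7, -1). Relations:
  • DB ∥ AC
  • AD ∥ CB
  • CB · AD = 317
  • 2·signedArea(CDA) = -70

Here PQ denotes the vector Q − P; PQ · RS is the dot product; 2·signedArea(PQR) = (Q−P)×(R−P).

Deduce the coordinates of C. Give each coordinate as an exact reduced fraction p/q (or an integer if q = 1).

C = (7, -17)

1. C_x = 7  [AD ∥ CB ∩ DB ∥ AC]
2. C_y = -17  [AD ∥ CB ∩ DB ∥ AC]
   → C = (7, -17)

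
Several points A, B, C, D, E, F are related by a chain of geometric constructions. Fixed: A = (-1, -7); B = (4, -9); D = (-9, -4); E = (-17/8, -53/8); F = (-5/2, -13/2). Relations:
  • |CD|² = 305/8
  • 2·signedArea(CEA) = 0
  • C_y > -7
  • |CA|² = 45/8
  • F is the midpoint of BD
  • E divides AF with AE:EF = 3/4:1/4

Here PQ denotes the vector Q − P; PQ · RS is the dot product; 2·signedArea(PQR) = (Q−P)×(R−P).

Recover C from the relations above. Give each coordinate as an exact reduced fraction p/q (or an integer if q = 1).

C = (-13/4, -25/4)

1. C_x = -13/4  [line 3/8·x + 9/8·y + 33/4 = 0 ∩ |CA|² = 45/8]
2. C_y = -25/4  [line 3/8·x + 9/8·y + 33/4 = 0 ∩ |CA|² = 45/8]
   → C = (-13/4, -25/4)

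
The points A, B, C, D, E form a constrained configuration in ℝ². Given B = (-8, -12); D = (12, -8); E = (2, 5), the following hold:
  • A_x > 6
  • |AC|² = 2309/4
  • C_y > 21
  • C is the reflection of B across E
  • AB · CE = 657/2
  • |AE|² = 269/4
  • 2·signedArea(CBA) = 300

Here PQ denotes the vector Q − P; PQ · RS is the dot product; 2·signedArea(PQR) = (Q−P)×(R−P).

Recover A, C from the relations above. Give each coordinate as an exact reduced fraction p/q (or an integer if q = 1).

A = (7, -3/2)
C = (12, 22)

1. C_x = 12  [C is the reflection of B across E]
2. C_y = 22  [C is the reflection of B across E]
   → C = (12, 22)
3. A_x = 7  [AB · CE = 657/2 ∩ 2·signedArea(CBA) = 300]
4. A_y = -3/2  [AB · CE = 657/2 ∩ 2·signedArea(CBA) = 300]
   → A = (7, -3/2)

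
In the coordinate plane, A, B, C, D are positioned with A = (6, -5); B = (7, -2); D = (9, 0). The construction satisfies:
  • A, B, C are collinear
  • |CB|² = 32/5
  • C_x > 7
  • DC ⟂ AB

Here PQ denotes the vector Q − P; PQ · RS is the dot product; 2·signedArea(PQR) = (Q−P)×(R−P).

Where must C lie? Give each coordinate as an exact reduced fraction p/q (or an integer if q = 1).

C = (39/5, 2/5)

1. C_x = 39/5  [A, B, C are collinear ∩ DC ⟂ AB]
2. C_y = 2/5  [A, B, C are collinear ∩ DC ⟂ AB]
   → C = (39/5, 2/5)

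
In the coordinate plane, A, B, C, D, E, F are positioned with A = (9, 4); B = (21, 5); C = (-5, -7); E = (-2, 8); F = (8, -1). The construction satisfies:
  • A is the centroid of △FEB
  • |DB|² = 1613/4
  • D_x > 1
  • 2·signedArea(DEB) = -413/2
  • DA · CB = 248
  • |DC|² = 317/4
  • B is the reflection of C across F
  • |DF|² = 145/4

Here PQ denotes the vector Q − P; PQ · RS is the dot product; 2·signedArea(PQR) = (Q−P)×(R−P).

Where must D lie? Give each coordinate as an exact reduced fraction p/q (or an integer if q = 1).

1. D_x = 2  [2·signedArea(DEB) = -413/2 ∩ DA · CB = 248]
2. D_y = -3/2  [2·signedArea(DEB) = -413/2 ∩ DA · CB = 248]
   → D = (2, -3/2)

D = (2, -3/2)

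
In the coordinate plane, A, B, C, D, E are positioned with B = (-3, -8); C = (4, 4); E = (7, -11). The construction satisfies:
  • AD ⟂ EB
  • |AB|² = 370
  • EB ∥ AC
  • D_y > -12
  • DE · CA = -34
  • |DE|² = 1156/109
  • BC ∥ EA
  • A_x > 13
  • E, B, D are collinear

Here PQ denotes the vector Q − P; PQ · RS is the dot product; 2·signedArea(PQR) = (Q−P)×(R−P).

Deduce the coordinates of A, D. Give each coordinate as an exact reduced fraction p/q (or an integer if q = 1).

1. A_x = 14  [EB ∥ AC ∩ BC ∥ EA]
2. A_y = 1  [EB ∥ AC ∩ BC ∥ EA]
   → A = (14, 1)
3. D_x = 1103/109  [E, B, D are collinear ∩ AD ⟂ EB]
4. D_y = -1301/109  [E, B, D are collinear ∩ AD ⟂ EB]
   → D = (1103/109, -1301/109)

A = (14, 1)
D = (1103/109, -1301/109)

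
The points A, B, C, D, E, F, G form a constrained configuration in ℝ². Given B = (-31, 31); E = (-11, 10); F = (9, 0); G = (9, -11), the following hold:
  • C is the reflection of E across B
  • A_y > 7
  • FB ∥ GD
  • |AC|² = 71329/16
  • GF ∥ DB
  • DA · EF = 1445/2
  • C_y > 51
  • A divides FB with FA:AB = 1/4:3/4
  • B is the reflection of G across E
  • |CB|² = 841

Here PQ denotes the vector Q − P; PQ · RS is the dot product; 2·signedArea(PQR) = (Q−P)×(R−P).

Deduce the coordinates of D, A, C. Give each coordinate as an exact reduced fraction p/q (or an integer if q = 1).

1. D_x = -31  [GF ∥ DB ∩ FB ∥ GD]
2. D_y = 20  [GF ∥ DB ∩ FB ∥ GD]
   → D = (-31, 20)
3. A_x = -1  [A divides FB with FA:AB = 1/4:3/4]
4. A_y = 31/4  [A divides FB with FA:AB = 1/4:3/4]
   → A = (-1, 31/4)
5. C_x = -51  [C is the reflection of E across B]
6. C_y = 52  [C is the reflection of E across B]
   → C = (-51, 52)

A = (-1, 31/4)
C = (-51, 52)
D = (-31, 20)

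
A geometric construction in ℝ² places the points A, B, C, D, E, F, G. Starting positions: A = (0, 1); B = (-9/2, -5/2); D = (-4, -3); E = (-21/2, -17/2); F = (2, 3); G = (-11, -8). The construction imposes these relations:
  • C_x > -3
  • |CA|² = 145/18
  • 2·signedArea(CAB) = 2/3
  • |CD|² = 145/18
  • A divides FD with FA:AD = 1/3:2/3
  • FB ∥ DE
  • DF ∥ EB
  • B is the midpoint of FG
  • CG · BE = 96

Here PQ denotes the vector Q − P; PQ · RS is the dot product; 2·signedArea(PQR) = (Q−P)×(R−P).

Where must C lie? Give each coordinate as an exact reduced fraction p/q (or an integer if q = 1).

C = (-13/6, -5/6)

1. C_x = -13/6  [2·signedArea(CAB) = 2/3 ∩ CG · BE = 96]
2. C_y = -5/6  [2·signedArea(CAB) = 2/3 ∩ CG · BE = 96]
   → C = (-13/6, -5/6)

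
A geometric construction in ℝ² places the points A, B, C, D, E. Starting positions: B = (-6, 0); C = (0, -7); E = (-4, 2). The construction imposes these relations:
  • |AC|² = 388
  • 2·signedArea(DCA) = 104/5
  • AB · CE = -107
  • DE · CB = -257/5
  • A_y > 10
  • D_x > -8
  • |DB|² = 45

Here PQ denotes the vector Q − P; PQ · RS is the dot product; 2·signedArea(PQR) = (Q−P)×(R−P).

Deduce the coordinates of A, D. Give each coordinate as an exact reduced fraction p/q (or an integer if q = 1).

1. A_x = -8  [line 4·x + -9·y + 131 = 0 ∩ |AC|² = 388]
2. A_y = 11  [line 4·x + -9·y + 131 = 0 ∩ |AC|² = 388]
   → A = (-8, 11)
3. D_x = -36/5  [2·signedArea(DCA) = 104/5 ∩ DE · CB = -257/5]
4. D_y = 33/5  [2·signedArea(DCA) = 104/5 ∩ DE · CB = -257/5]
   → D = (-36/5, 33/5)

A = (-8, 11)
D = (-36/5, 33/5)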